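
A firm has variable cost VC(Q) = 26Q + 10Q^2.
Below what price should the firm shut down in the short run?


AVC(Q) = VC(Q)/Q = 26 + 10Q
AVC is increasing in Q, so minimum AVC is at Q -> 0+.
Min AVC = 26
The firm should shut down if P < 26.

26


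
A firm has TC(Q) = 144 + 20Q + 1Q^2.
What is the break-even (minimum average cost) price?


AC(Q) = 144/Q + 20 + 1Q
To minimize: dAC/dQ = -144/Q^2 + 1 = 0
Q^2 = 144/1 = 144
Q* = 12
Min AC = 144/12 + 20 + 1*12
Min AC = 12 + 20 + 12 = 44

44


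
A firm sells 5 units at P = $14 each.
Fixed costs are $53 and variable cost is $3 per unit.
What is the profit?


Total Revenue = P * Q = 14 * 5 = $70
Total Cost = FC + VC*Q = 53 + 3*5 = $68
Profit = TR - TC = 70 - 68 = $2

$2


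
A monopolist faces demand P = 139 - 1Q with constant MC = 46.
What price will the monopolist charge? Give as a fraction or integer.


MR = 139 - 2Q
Set MR = MC: 139 - 2Q = 46
Q* = 93/2
Substitute into demand:
P* = 139 - 1*93/2 = 185/2

185/2


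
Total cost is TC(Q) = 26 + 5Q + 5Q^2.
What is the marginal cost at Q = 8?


MC = dTC/dQ = 5 + 2*5*Q
At Q = 8:
MC = 5 + 10*8
MC = 5 + 80 = 85

85


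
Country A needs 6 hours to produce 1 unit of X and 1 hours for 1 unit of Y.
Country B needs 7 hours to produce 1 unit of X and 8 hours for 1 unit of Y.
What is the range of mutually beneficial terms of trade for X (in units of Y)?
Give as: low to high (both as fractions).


Opportunity cost of X for Country A = hours_X / hours_Y = 6/1 = 6 units of Y
Opportunity cost of X for Country B = hours_X / hours_Y = 7/8 = 7/8 units of Y
Terms of trade must be between the two opportunity costs.
Range: 7/8 to 6

7/8 to 6


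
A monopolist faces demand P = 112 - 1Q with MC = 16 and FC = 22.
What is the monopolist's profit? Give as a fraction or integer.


MR = MC: 112 - 2Q = 16
Q* = 48
P* = 112 - 1*48 = 64
Profit = (P* - MC)*Q* - FC
= (64 - 16)*48 - 22
= 48*48 - 22
= 2304 - 22 = 2282

2282


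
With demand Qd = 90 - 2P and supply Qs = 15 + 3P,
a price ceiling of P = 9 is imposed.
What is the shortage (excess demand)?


At P = 9:
Qd = 90 - 2*9 = 72
Qs = 15 + 3*9 = 42
Shortage = Qd - Qs = 72 - 42 = 30

30


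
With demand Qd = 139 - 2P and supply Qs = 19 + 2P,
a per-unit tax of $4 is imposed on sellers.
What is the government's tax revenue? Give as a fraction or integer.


With tax on sellers, new supply: Qs' = 19 + 2(P - 4)
= 11 + 2P
New equilibrium quantity:
Q_new = 75
Tax revenue = tax * Q_new = 4 * 75 = 300

300


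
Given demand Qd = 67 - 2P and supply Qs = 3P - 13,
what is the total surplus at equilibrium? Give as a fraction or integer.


Find equilibrium: 67 - 2P = 3P - 13
67 + 13 = 5P
P* = 80/5 = 16
Q* = 3*16 - 13 = 35
Inverse demand: P = 67/2 - Q/2, so P_max = 67/2
Inverse supply: P = 13/3 + Q/3, so P_min = 13/3
CS = (1/2) * 35 * (67/2 - 16) = 1225/4
PS = (1/2) * 35 * (16 - 13/3) = 1225/6
TS = CS + PS = 1225/4 + 1225/6 = 6125/12

6125/12


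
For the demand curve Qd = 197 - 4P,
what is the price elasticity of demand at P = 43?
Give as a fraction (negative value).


dQ/dP = -4
At P = 43: Q = 197 - 4*43 = 25
E = (dQ/dP)(P/Q) = (-4)(43/25) = -172/25

-172/25


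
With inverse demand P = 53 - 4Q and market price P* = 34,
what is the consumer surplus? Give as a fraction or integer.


Maximum willingness to pay (at Q=0): P_max = 53
Quantity demanded at P* = 34:
Q* = (53 - 34)/4 = 19/4
CS = (1/2) * Q* * (P_max - P*)
CS = (1/2) * 19/4 * (53 - 34)
CS = (1/2) * 19/4 * 19 = 361/8

361/8


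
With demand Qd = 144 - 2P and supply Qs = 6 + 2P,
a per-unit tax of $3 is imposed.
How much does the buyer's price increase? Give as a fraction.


With a per-unit tax, the buyer's price increase depends on relative slopes.
Supply slope: d = 2, Demand slope: b = 2
Buyer's price increase = d * tax / (b + d)
= 2 * 3 / (2 + 2)
= 6 / 4 = 3/2

3/2


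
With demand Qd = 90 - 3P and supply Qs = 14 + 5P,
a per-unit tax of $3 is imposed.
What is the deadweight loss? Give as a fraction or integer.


Pre-tax equilibrium quantity: Q* = 123/2
Post-tax equilibrium quantity: Q_tax = 447/8
Reduction in quantity: Q* - Q_tax = 45/8
DWL = (1/2) * tax * (Q* - Q_tax)
DWL = (1/2) * 3 * 45/8 = 135/16

135/16


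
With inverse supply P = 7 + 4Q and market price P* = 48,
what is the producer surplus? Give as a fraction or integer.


Minimum supply price (at Q=0): P_min = 7
Quantity supplied at P* = 48:
Q* = (48 - 7)/4 = 41/4
PS = (1/2) * Q* * (P* - P_min)
PS = (1/2) * 41/4 * (48 - 7)
PS = (1/2) * 41/4 * 41 = 1681/8

1681/8


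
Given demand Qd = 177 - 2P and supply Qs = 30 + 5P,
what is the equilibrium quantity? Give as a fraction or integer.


First find equilibrium price:
177 - 2P = 30 + 5P
P* = 147/7 = 21
Then substitute into demand:
Q* = 177 - 2 * 21 = 135

135


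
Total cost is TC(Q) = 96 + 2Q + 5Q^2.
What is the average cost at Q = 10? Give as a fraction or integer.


TC(10) = 96 + 2*10 + 5*10^2
TC(10) = 96 + 20 + 500 = 616
AC = TC/Q = 616/10 = 308/5

308/5


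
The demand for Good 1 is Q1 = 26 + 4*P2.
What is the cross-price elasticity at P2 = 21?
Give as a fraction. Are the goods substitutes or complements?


dQ1/dP2 = 4
At P2 = 21: Q1 = 26 + 4*21 = 110
Exy = (dQ1/dP2)(P2/Q1) = 4 * 21 / 110 = 42/55
Since Exy > 0, the goods are substitutes.

42/55 (substitutes)


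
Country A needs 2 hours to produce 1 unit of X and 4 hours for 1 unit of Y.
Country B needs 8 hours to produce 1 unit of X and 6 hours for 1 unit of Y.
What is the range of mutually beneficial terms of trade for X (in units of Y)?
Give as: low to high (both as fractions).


Opportunity cost of X for Country A = hours_X / hours_Y = 2/4 = 1/2 units of Y
Opportunity cost of X for Country B = hours_X / hours_Y = 8/6 = 4/3 units of Y
Terms of trade must be between the two opportunity costs.
Range: 1/2 to 4/3

1/2 to 4/3


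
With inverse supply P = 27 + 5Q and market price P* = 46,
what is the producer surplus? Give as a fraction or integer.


Minimum supply price (at Q=0): P_min = 27
Quantity supplied at P* = 46:
Q* = (46 - 27)/5 = 19/5
PS = (1/2) * Q* * (P* - P_min)
PS = (1/2) * 19/5 * (46 - 27)
PS = (1/2) * 19/5 * 19 = 361/10

361/10


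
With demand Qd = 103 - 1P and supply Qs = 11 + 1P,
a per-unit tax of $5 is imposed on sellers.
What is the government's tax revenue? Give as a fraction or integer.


With tax on sellers, new supply: Qs' = 11 + 1(P - 5)
= 6 + 1P
New equilibrium quantity:
Q_new = 109/2
Tax revenue = tax * Q_new = 5 * 109/2 = 545/2

545/2


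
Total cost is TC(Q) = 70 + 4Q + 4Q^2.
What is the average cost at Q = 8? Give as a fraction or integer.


TC(8) = 70 + 4*8 + 4*8^2
TC(8) = 70 + 32 + 256 = 358
AC = TC/Q = 358/8 = 179/4

179/4


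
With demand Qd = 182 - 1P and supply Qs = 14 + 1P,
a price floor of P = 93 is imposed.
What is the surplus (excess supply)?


At P = 93:
Qd = 182 - 1*93 = 89
Qs = 14 + 1*93 = 107
Surplus = Qs - Qd = 107 - 89 = 18

18


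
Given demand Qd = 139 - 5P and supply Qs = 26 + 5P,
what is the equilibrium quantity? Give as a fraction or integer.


First find equilibrium price:
139 - 5P = 26 + 5P
P* = 113/10 = 113/10
Then substitute into demand:
Q* = 139 - 5 * 113/10 = 165/2

165/2


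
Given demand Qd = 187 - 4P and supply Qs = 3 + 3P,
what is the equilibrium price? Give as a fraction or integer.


At equilibrium, Qd = Qs.
187 - 4P = 3 + 3P
187 - 3 = 4P + 3P
184 = 7P
P* = 184/7 = 184/7

184/7


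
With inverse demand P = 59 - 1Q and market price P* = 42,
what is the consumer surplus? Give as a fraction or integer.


Maximum willingness to pay (at Q=0): P_max = 59
Quantity demanded at P* = 42:
Q* = (59 - 42)/1 = 17
CS = (1/2) * Q* * (P_max - P*)
CS = (1/2) * 17 * (59 - 42)
CS = (1/2) * 17 * 17 = 289/2

289/2


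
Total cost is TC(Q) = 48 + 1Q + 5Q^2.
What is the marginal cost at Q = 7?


MC = dTC/dQ = 1 + 2*5*Q
At Q = 7:
MC = 1 + 10*7
MC = 1 + 70 = 71

71


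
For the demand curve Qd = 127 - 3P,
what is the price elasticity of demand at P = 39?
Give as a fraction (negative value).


dQ/dP = -3
At P = 39: Q = 127 - 3*39 = 10
E = (dQ/dP)(P/Q) = (-3)(39/10) = -117/10

-117/10


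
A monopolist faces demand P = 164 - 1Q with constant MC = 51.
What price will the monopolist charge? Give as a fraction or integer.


MR = 164 - 2Q
Set MR = MC: 164 - 2Q = 51
Q* = 113/2
Substitute into demand:
P* = 164 - 1*113/2 = 215/2

215/2


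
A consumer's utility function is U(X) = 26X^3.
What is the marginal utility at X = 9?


MU = dU/dX = 26*3*X^(3-1)
MU = 78*X^2
At X = 9:
MU = 78 * 9^2
MU = 78 * 81 = 6318

6318


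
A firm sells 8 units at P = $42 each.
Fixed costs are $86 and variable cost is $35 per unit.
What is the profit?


Total Revenue = P * Q = 42 * 8 = $336
Total Cost = FC + VC*Q = 86 + 35*8 = $366
Profit = TR - TC = 336 - 366 = $-30

$-30


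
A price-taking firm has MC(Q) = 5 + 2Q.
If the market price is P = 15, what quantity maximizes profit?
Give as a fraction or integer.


In perfect competition, profit is maximized where P = MC.
15 = 5 + 2Q
10 = 2Q
Q* = 10/2 = 5

5


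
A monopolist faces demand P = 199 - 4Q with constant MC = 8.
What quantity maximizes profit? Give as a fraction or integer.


TR = P*Q = (199 - 4Q)Q = 199Q - 4Q^2
MR = dTR/dQ = 199 - 8Q
Set MR = MC:
199 - 8Q = 8
191 = 8Q
Q* = 191/8 = 191/8

191/8


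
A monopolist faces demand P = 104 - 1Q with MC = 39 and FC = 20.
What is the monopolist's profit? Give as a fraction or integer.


MR = MC: 104 - 2Q = 39
Q* = 65/2
P* = 104 - 1*65/2 = 143/2
Profit = (P* - MC)*Q* - FC
= (143/2 - 39)*65/2 - 20
= 65/2*65/2 - 20
= 4225/4 - 20 = 4145/4

4145/4


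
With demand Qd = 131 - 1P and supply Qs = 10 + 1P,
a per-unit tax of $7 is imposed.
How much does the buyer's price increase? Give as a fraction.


With a per-unit tax, the buyer's price increase depends on relative slopes.
Supply slope: d = 1, Demand slope: b = 1
Buyer's price increase = d * tax / (b + d)
= 1 * 7 / (1 + 1)
= 7 / 2 = 7/2

7/2


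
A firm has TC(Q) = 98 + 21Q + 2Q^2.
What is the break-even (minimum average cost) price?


AC(Q) = 98/Q + 21 + 2Q
To minimize: dAC/dQ = -98/Q^2 + 2 = 0
Q^2 = 98/2 = 49
Q* = 7
Min AC = 98/7 + 21 + 2*7
Min AC = 14 + 21 + 14 = 49

49


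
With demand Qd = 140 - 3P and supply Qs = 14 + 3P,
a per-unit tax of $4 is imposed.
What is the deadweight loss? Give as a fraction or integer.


Pre-tax equilibrium quantity: Q* = 77
Post-tax equilibrium quantity: Q_tax = 71
Reduction in quantity: Q* - Q_tax = 6
DWL = (1/2) * tax * (Q* - Q_tax)
DWL = (1/2) * 4 * 6 = 12

12


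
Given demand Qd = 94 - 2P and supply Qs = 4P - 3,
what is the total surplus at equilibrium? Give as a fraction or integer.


Find equilibrium: 94 - 2P = 4P - 3
94 + 3 = 6P
P* = 97/6 = 97/6
Q* = 4*97/6 - 3 = 185/3
Inverse demand: P = 47 - Q/2, so P_max = 47
Inverse supply: P = 3/4 + Q/4, so P_min = 3/4
CS = (1/2) * 185/3 * (47 - 97/6) = 34225/36
PS = (1/2) * 185/3 * (97/6 - 3/4) = 34225/72
TS = CS + PS = 34225/36 + 34225/72 = 34225/24

34225/24


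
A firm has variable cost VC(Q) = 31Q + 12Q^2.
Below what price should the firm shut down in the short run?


AVC(Q) = VC(Q)/Q = 31 + 12Q
AVC is increasing in Q, so minimum AVC is at Q -> 0+.
Min AVC = 31
The firm should shut down if P < 31.

31


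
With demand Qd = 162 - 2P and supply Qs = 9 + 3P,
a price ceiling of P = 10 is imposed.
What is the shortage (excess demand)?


At P = 10:
Qd = 162 - 2*10 = 142
Qs = 9 + 3*10 = 39
Shortage = Qd - Qs = 142 - 39 = 103

103


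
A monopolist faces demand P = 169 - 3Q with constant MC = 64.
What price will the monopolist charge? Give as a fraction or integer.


MR = 169 - 6Q
Set MR = MC: 169 - 6Q = 64
Q* = 35/2
Substitute into demand:
P* = 169 - 3*35/2 = 233/2

233/2


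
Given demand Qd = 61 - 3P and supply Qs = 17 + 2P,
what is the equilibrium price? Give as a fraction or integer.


At equilibrium, Qd = Qs.
61 - 3P = 17 + 2P
61 - 17 = 3P + 2P
44 = 5P
P* = 44/5 = 44/5

44/5


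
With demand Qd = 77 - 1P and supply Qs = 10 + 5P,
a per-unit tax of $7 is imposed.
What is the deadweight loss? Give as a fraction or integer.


Pre-tax equilibrium quantity: Q* = 395/6
Post-tax equilibrium quantity: Q_tax = 60
Reduction in quantity: Q* - Q_tax = 35/6
DWL = (1/2) * tax * (Q* - Q_tax)
DWL = (1/2) * 7 * 35/6 = 245/12

245/12


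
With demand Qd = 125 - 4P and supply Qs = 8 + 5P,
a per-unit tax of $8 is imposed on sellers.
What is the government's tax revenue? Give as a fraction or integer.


With tax on sellers, new supply: Qs' = 8 + 5(P - 8)
= 5P - 32
New equilibrium quantity:
Q_new = 497/9
Tax revenue = tax * Q_new = 8 * 497/9 = 3976/9

3976/9


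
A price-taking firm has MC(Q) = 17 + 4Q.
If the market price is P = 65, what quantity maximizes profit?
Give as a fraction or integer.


In perfect competition, profit is maximized where P = MC.
65 = 17 + 4Q
48 = 4Q
Q* = 48/4 = 12

12


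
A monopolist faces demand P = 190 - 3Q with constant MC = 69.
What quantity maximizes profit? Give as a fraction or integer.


TR = P*Q = (190 - 3Q)Q = 190Q - 3Q^2
MR = dTR/dQ = 190 - 6Q
Set MR = MC:
190 - 6Q = 69
121 = 6Q
Q* = 121/6 = 121/6

121/6


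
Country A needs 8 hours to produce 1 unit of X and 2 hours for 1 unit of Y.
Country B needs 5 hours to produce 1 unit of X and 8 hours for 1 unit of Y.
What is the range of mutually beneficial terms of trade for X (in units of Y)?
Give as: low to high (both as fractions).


Opportunity cost of X for Country A = hours_X / hours_Y = 8/2 = 4 units of Y
Opportunity cost of X for Country B = hours_X / hours_Y = 5/8 = 5/8 units of Y
Terms of trade must be between the two opportunity costs.
Range: 5/8 to 4

5/8 to 4


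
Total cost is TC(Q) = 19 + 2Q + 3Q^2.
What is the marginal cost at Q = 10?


MC = dTC/dQ = 2 + 2*3*Q
At Q = 10:
MC = 2 + 6*10
MC = 2 + 60 = 62

62


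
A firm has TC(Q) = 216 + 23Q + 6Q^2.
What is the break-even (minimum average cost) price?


AC(Q) = 216/Q + 23 + 6Q
To minimize: dAC/dQ = -216/Q^2 + 6 = 0
Q^2 = 216/6 = 36
Q* = 6
Min AC = 216/6 + 23 + 6*6
Min AC = 36 + 23 + 36 = 95

95


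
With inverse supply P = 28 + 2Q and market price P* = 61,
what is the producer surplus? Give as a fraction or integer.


Minimum supply price (at Q=0): P_min = 28
Quantity supplied at P* = 61:
Q* = (61 - 28)/2 = 33/2
PS = (1/2) * Q* * (P* - P_min)
PS = (1/2) * 33/2 * (61 - 28)
PS = (1/2) * 33/2 * 33 = 1089/4

1089/4


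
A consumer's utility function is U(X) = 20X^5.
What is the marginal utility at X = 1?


MU = dU/dX = 20*5*X^(5-1)
MU = 100*X^4
At X = 1:
MU = 100 * 1^4
MU = 100 * 1 = 100

100


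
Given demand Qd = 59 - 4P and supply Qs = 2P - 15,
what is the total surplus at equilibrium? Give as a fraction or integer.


Find equilibrium: 59 - 4P = 2P - 15
59 + 15 = 6P
P* = 74/6 = 37/3
Q* = 2*37/3 - 15 = 29/3
Inverse demand: P = 59/4 - Q/4, so P_max = 59/4
Inverse supply: P = 15/2 + Q/2, so P_min = 15/2
CS = (1/2) * 29/3 * (59/4 - 37/3) = 841/72
PS = (1/2) * 29/3 * (37/3 - 15/2) = 841/36
TS = CS + PS = 841/72 + 841/36 = 841/24

841/24


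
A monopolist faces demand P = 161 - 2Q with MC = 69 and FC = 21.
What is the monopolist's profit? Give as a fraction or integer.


MR = MC: 161 - 4Q = 69
Q* = 23
P* = 161 - 2*23 = 115
Profit = (P* - MC)*Q* - FC
= (115 - 69)*23 - 21
= 46*23 - 21
= 1058 - 21 = 1037

1037


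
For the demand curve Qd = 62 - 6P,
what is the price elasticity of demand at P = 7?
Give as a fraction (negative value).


dQ/dP = -6
At P = 7: Q = 62 - 6*7 = 20
E = (dQ/dP)(P/Q) = (-6)(7/20) = -21/10

-21/10


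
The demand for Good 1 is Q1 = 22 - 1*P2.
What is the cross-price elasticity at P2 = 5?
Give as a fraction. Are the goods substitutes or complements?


dQ1/dP2 = -1
At P2 = 5: Q1 = 22 - 1*5 = 17
Exy = (dQ1/dP2)(P2/Q1) = -1 * 5 / 17 = -5/17
Since Exy < 0, the goods are complements.

-5/17 (complements)


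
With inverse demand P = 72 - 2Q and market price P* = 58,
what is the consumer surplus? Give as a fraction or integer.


Maximum willingness to pay (at Q=0): P_max = 72
Quantity demanded at P* = 58:
Q* = (72 - 58)/2 = 7
CS = (1/2) * Q* * (P_max - P*)
CS = (1/2) * 7 * (72 - 58)
CS = (1/2) * 7 * 14 = 49

49


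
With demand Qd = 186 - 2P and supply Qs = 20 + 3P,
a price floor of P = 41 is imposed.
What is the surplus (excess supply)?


At P = 41:
Qd = 186 - 2*41 = 104
Qs = 20 + 3*41 = 143
Surplus = Qs - Qd = 143 - 104 = 39

39


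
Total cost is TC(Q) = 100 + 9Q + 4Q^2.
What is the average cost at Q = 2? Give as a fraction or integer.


TC(2) = 100 + 9*2 + 4*2^2
TC(2) = 100 + 18 + 16 = 134
AC = TC/Q = 134/2 = 67

67


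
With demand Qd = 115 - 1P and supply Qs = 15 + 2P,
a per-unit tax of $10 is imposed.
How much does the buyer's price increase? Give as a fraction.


With a per-unit tax, the buyer's price increase depends on relative slopes.
Supply slope: d = 2, Demand slope: b = 1
Buyer's price increase = d * tax / (b + d)
= 2 * 10 / (1 + 2)
= 20 / 3 = 20/3

20/3


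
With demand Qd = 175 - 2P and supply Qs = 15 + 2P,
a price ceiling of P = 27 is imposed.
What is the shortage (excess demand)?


At P = 27:
Qd = 175 - 2*27 = 121
Qs = 15 + 2*27 = 69
Shortage = Qd - Qs = 121 - 69 = 52

52


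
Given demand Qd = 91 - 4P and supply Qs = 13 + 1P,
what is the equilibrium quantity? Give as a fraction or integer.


First find equilibrium price:
91 - 4P = 13 + 1P
P* = 78/5 = 78/5
Then substitute into demand:
Q* = 91 - 4 * 78/5 = 143/5

143/5


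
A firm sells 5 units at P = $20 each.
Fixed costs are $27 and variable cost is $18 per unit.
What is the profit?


Total Revenue = P * Q = 20 * 5 = $100
Total Cost = FC + VC*Q = 27 + 18*5 = $117
Profit = TR - TC = 100 - 117 = $-17

$-17


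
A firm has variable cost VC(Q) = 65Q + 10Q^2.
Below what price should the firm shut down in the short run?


AVC(Q) = VC(Q)/Q = 65 + 10Q
AVC is increasing in Q, so minimum AVC is at Q -> 0+.
Min AVC = 65
The firm should shut down if P < 65.

65


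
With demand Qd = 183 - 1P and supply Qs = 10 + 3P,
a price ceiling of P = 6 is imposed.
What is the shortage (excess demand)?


At P = 6:
Qd = 183 - 1*6 = 177
Qs = 10 + 3*6 = 28
Shortage = Qd - Qs = 177 - 28 = 149

149


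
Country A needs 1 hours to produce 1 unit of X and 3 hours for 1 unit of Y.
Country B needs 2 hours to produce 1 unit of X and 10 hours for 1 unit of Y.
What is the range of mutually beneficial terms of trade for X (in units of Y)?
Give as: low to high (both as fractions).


Opportunity cost of X for Country A = hours_X / hours_Y = 1/3 = 1/3 units of Y
Opportunity cost of X for Country B = hours_X / hours_Y = 2/10 = 1/5 units of Y
Terms of trade must be between the two opportunity costs.
Range: 1/5 to 1/3

1/5 to 1/3


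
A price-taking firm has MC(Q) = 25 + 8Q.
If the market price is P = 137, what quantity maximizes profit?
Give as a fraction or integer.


In perfect competition, profit is maximized where P = MC.
137 = 25 + 8Q
112 = 8Q
Q* = 112/8 = 14

14


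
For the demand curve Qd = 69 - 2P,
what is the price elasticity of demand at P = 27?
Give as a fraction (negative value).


dQ/dP = -2
At P = 27: Q = 69 - 2*27 = 15
E = (dQ/dP)(P/Q) = (-2)(27/15) = -18/5

-18/5


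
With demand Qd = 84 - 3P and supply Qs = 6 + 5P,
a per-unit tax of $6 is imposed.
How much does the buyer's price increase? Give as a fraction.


With a per-unit tax, the buyer's price increase depends on relative slopes.
Supply slope: d = 5, Demand slope: b = 3
Buyer's price increase = d * tax / (b + d)
= 5 * 6 / (3 + 5)
= 30 / 8 = 15/4

15/4


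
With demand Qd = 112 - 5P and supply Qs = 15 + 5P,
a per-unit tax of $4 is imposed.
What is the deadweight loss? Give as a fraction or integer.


Pre-tax equilibrium quantity: Q* = 127/2
Post-tax equilibrium quantity: Q_tax = 107/2
Reduction in quantity: Q* - Q_tax = 10
DWL = (1/2) * tax * (Q* - Q_tax)
DWL = (1/2) * 4 * 10 = 20

20


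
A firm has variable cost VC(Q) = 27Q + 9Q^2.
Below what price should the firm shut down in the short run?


AVC(Q) = VC(Q)/Q = 27 + 9Q
AVC is increasing in Q, so minimum AVC is at Q -> 0+.
Min AVC = 27
The firm should shut down if P < 27.

27


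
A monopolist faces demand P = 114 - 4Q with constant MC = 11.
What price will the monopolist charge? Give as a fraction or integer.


MR = 114 - 8Q
Set MR = MC: 114 - 8Q = 11
Q* = 103/8
Substitute into demand:
P* = 114 - 4*103/8 = 125/2

125/2


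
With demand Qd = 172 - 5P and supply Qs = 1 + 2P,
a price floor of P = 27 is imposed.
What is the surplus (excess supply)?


At P = 27:
Qd = 172 - 5*27 = 37
Qs = 1 + 2*27 = 55
Surplus = Qs - Qd = 55 - 37 = 18

18


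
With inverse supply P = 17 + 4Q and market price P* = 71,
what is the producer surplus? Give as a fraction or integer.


Minimum supply price (at Q=0): P_min = 17
Quantity supplied at P* = 71:
Q* = (71 - 17)/4 = 27/2
PS = (1/2) * Q* * (P* - P_min)
PS = (1/2) * 27/2 * (71 - 17)
PS = (1/2) * 27/2 * 54 = 729/2

729/2


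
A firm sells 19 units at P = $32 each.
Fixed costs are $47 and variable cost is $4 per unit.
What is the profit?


Total Revenue = P * Q = 32 * 19 = $608
Total Cost = FC + VC*Q = 47 + 4*19 = $123
Profit = TR - TC = 608 - 123 = $485

$485


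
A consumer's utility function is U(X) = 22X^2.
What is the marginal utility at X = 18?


MU = dU/dX = 22*2*X^(2-1)
MU = 44*X^1
At X = 18:
MU = 44 * 18^1
MU = 44 * 18 = 792

792


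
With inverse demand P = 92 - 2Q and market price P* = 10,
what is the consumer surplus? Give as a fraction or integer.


Maximum willingness to pay (at Q=0): P_max = 92
Quantity demanded at P* = 10:
Q* = (92 - 10)/2 = 41
CS = (1/2) * Q* * (P_max - P*)
CS = (1/2) * 41 * (92 - 10)
CS = (1/2) * 41 * 82 = 1681

1681


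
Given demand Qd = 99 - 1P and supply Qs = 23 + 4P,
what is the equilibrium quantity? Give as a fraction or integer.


First find equilibrium price:
99 - 1P = 23 + 4P
P* = 76/5 = 76/5
Then substitute into demand:
Q* = 99 - 1 * 76/5 = 419/5

419/5


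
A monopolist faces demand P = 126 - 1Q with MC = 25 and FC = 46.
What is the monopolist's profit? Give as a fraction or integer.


MR = MC: 126 - 2Q = 25
Q* = 101/2
P* = 126 - 1*101/2 = 151/2
Profit = (P* - MC)*Q* - FC
= (151/2 - 25)*101/2 - 46
= 101/2*101/2 - 46
= 10201/4 - 46 = 10017/4

10017/4


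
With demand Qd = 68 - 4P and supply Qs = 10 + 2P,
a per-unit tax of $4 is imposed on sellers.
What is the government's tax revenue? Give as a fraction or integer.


With tax on sellers, new supply: Qs' = 10 + 2(P - 4)
= 2 + 2P
New equilibrium quantity:
Q_new = 24
Tax revenue = tax * Q_new = 4 * 24 = 96

96


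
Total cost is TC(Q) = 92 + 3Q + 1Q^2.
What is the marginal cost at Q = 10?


MC = dTC/dQ = 3 + 2*1*Q
At Q = 10:
MC = 3 + 2*10
MC = 3 + 20 = 23

23


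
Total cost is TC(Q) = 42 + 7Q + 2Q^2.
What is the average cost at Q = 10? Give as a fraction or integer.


TC(10) = 42 + 7*10 + 2*10^2
TC(10) = 42 + 70 + 200 = 312
AC = TC/Q = 312/10 = 156/5

156/5


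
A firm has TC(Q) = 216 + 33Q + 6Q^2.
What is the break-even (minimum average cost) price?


AC(Q) = 216/Q + 33 + 6Q
To minimize: dAC/dQ = -216/Q^2 + 6 = 0
Q^2 = 216/6 = 36
Q* = 6
Min AC = 216/6 + 33 + 6*6
Min AC = 36 + 33 + 36 = 105

105


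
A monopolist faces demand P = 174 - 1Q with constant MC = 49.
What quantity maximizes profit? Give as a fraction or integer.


TR = P*Q = (174 - 1Q)Q = 174Q - 1Q^2
MR = dTR/dQ = 174 - 2Q
Set MR = MC:
174 - 2Q = 49
125 = 2Q
Q* = 125/2 = 125/2

125/2


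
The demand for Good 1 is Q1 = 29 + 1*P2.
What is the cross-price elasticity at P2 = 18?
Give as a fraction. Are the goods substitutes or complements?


dQ1/dP2 = 1
At P2 = 18: Q1 = 29 + 1*18 = 47
Exy = (dQ1/dP2)(P2/Q1) = 1 * 18 / 47 = 18/47
Since Exy > 0, the goods are substitutes.

18/47 (substitutes)


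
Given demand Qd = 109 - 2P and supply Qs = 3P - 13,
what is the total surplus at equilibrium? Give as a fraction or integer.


Find equilibrium: 109 - 2P = 3P - 13
109 + 13 = 5P
P* = 122/5 = 122/5
Q* = 3*122/5 - 13 = 301/5
Inverse demand: P = 109/2 - Q/2, so P_max = 109/2
Inverse supply: P = 13/3 + Q/3, so P_min = 13/3
CS = (1/2) * 301/5 * (109/2 - 122/5) = 90601/100
PS = (1/2) * 301/5 * (122/5 - 13/3) = 90601/150
TS = CS + PS = 90601/100 + 90601/150 = 90601/60

90601/60


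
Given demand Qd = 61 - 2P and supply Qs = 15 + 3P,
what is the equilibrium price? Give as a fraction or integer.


At equilibrium, Qd = Qs.
61 - 2P = 15 + 3P
61 - 15 = 2P + 3P
46 = 5P
P* = 46/5 = 46/5

46/5


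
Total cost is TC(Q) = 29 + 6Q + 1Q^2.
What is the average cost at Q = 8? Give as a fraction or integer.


TC(8) = 29 + 6*8 + 1*8^2
TC(8) = 29 + 48 + 64 = 141
AC = TC/Q = 141/8 = 141/8

141/8


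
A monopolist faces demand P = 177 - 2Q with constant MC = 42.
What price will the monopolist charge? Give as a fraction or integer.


MR = 177 - 4Q
Set MR = MC: 177 - 4Q = 42
Q* = 135/4
Substitute into demand:
P* = 177 - 2*135/4 = 219/2

219/2


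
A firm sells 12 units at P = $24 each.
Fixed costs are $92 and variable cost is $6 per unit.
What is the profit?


Total Revenue = P * Q = 24 * 12 = $288
Total Cost = FC + VC*Q = 92 + 6*12 = $164
Profit = TR - TC = 288 - 164 = $124

$124


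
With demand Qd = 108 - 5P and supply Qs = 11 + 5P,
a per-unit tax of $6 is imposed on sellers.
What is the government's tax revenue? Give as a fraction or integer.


With tax on sellers, new supply: Qs' = 11 + 5(P - 6)
= 5P - 19
New equilibrium quantity:
Q_new = 89/2
Tax revenue = tax * Q_new = 6 * 89/2 = 267

267


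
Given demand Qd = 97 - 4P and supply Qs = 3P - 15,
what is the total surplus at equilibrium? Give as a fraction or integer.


Find equilibrium: 97 - 4P = 3P - 15
97 + 15 = 7P
P* = 112/7 = 16
Q* = 3*16 - 15 = 33
Inverse demand: P = 97/4 - Q/4, so P_max = 97/4
Inverse supply: P = 5 + Q/3, so P_min = 5
CS = (1/2) * 33 * (97/4 - 16) = 1089/8
PS = (1/2) * 33 * (16 - 5) = 363/2
TS = CS + PS = 1089/8 + 363/2 = 2541/8

2541/8


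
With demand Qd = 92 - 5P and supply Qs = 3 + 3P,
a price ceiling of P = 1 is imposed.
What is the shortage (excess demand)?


At P = 1:
Qd = 92 - 5*1 = 87
Qs = 3 + 3*1 = 6
Shortage = Qd - Qs = 87 - 6 = 81

81


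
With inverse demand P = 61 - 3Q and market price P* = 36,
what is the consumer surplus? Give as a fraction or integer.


Maximum willingness to pay (at Q=0): P_max = 61
Quantity demanded at P* = 36:
Q* = (61 - 36)/3 = 25/3
CS = (1/2) * Q* * (P_max - P*)
CS = (1/2) * 25/3 * (61 - 36)
CS = (1/2) * 25/3 * 25 = 625/6

625/6


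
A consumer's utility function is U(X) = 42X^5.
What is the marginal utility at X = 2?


MU = dU/dX = 42*5*X^(5-1)
MU = 210*X^4
At X = 2:
MU = 210 * 2^4
MU = 210 * 16 = 3360

3360


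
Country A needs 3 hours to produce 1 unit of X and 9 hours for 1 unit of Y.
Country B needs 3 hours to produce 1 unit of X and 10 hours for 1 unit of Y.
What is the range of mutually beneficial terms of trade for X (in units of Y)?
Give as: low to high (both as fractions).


Opportunity cost of X for Country A = hours_X / hours_Y = 3/9 = 1/3 units of Y
Opportunity cost of X for Country B = hours_X / hours_Y = 3/10 = 3/10 units of Y
Terms of trade must be between the two opportunity costs.
Range: 3/10 to 1/3

3/10 to 1/3


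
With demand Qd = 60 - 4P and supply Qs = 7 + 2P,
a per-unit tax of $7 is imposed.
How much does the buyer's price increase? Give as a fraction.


With a per-unit tax, the buyer's price increase depends on relative slopes.
Supply slope: d = 2, Demand slope: b = 4
Buyer's price increase = d * tax / (b + d)
= 2 * 7 / (4 + 2)
= 14 / 6 = 7/3

7/3


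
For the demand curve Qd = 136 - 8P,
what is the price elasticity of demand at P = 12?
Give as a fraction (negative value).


dQ/dP = -8
At P = 12: Q = 136 - 8*12 = 40
E = (dQ/dP)(P/Q) = (-8)(12/40) = -12/5

-12/5


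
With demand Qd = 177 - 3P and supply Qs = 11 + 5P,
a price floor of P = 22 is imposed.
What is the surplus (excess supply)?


At P = 22:
Qd = 177 - 3*22 = 111
Qs = 11 + 5*22 = 121
Surplus = Qs - Qd = 121 - 111 = 10

10


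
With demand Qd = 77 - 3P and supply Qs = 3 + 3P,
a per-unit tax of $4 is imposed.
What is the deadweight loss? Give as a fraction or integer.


Pre-tax equilibrium quantity: Q* = 40
Post-tax equilibrium quantity: Q_tax = 34
Reduction in quantity: Q* - Q_tax = 6
DWL = (1/2) * tax * (Q* - Q_tax)
DWL = (1/2) * 4 * 6 = 12

12


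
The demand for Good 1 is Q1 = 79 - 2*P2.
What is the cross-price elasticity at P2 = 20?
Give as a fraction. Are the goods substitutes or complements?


dQ1/dP2 = -2
At P2 = 20: Q1 = 79 - 2*20 = 39
Exy = (dQ1/dP2)(P2/Q1) = -2 * 20 / 39 = -40/39
Since Exy < 0, the goods are complements.

-40/39 (complements)


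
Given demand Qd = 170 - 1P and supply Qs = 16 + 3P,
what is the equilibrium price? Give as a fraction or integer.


At equilibrium, Qd = Qs.
170 - 1P = 16 + 3P
170 - 16 = 1P + 3P
154 = 4P
P* = 154/4 = 77/2

77/2


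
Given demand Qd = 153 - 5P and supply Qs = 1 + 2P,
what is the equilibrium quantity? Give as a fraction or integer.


First find equilibrium price:
153 - 5P = 1 + 2P
P* = 152/7 = 152/7
Then substitute into demand:
Q* = 153 - 5 * 152/7 = 311/7

311/7


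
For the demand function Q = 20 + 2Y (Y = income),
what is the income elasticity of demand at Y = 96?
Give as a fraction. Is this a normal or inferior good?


dQ/dY = 2
At Y = 96: Q = 20 + 2*96 = 212
Ey = (dQ/dY)(Y/Q) = 2 * 96 / 212 = 48/53
Since Ey > 0, this is a normal good.

48/53 (normal good)


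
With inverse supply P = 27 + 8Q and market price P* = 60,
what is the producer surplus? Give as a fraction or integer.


Minimum supply price (at Q=0): P_min = 27
Quantity supplied at P* = 60:
Q* = (60 - 27)/8 = 33/8
PS = (1/2) * Q* * (P* - P_min)
PS = (1/2) * 33/8 * (60 - 27)
PS = (1/2) * 33/8 * 33 = 1089/16

1089/16


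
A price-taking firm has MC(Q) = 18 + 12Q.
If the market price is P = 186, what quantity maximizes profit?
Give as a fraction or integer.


In perfect competition, profit is maximized where P = MC.
186 = 18 + 12Q
168 = 12Q
Q* = 168/12 = 14

14


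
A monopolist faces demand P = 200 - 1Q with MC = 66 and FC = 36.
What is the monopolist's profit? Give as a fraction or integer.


MR = MC: 200 - 2Q = 66
Q* = 67
P* = 200 - 1*67 = 133
Profit = (P* - MC)*Q* - FC
= (133 - 66)*67 - 36
= 67*67 - 36
= 4489 - 36 = 4453

4453


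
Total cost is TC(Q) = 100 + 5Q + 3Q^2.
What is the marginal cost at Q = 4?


MC = dTC/dQ = 5 + 2*3*Q
At Q = 4:
MC = 5 + 6*4
MC = 5 + 24 = 29

29


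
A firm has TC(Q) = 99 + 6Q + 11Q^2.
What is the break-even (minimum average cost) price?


AC(Q) = 99/Q + 6 + 11Q
To minimize: dAC/dQ = -99/Q^2 + 11 = 0
Q^2 = 99/11 = 9
Q* = 3
Min AC = 99/3 + 6 + 11*3
Min AC = 33 + 6 + 33 = 72

72


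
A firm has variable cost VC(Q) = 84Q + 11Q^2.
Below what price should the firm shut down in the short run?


AVC(Q) = VC(Q)/Q = 84 + 11Q
AVC is increasing in Q, so minimum AVC is at Q -> 0+.
Min AVC = 84
The firm should shut down if P < 84.

84


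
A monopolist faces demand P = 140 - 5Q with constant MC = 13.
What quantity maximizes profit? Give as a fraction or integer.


TR = P*Q = (140 - 5Q)Q = 140Q - 5Q^2
MR = dTR/dQ = 140 - 10Q
Set MR = MC:
140 - 10Q = 13
127 = 10Q
Q* = 127/10 = 127/10

127/10


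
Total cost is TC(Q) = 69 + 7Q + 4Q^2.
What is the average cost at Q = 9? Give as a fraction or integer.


TC(9) = 69 + 7*9 + 4*9^2
TC(9) = 69 + 63 + 324 = 456
AC = TC/Q = 456/9 = 152/3

152/3


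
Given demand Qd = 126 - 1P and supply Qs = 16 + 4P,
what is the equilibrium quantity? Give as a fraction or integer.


First find equilibrium price:
126 - 1P = 16 + 4P
P* = 110/5 = 22
Then substitute into demand:
Q* = 126 - 1 * 22 = 104

104


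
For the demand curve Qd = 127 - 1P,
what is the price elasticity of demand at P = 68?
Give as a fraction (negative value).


dQ/dP = -1
At P = 68: Q = 127 - 1*68 = 59
E = (dQ/dP)(P/Q) = (-1)(68/59) = -68/59

-68/59


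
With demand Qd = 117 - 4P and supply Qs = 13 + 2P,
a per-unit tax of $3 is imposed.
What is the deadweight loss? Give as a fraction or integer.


Pre-tax equilibrium quantity: Q* = 143/3
Post-tax equilibrium quantity: Q_tax = 131/3
Reduction in quantity: Q* - Q_tax = 4
DWL = (1/2) * tax * (Q* - Q_tax)
DWL = (1/2) * 3 * 4 = 6

6


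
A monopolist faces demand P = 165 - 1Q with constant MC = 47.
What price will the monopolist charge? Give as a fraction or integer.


MR = 165 - 2Q
Set MR = MC: 165 - 2Q = 47
Q* = 59
Substitute into demand:
P* = 165 - 1*59 = 106

106


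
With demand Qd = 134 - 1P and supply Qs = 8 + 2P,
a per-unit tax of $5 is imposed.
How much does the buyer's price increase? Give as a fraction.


With a per-unit tax, the buyer's price increase depends on relative slopes.
Supply slope: d = 2, Demand slope: b = 1
Buyer's price increase = d * tax / (b + d)
= 2 * 5 / (1 + 2)
= 10 / 3 = 10/3

10/3


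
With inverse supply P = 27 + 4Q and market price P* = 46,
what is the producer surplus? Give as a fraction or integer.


Minimum supply price (at Q=0): P_min = 27
Quantity supplied at P* = 46:
Q* = (46 - 27)/4 = 19/4
PS = (1/2) * Q* * (P* - P_min)
PS = (1/2) * 19/4 * (46 - 27)
PS = (1/2) * 19/4 * 19 = 361/8

361/8


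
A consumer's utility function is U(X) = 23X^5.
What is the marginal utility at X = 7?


MU = dU/dX = 23*5*X^(5-1)
MU = 115*X^4
At X = 7:
MU = 115 * 7^4
MU = 115 * 2401 = 276115

276115


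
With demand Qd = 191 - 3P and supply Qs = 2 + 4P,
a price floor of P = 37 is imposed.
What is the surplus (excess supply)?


At P = 37:
Qd = 191 - 3*37 = 80
Qs = 2 + 4*37 = 150
Surplus = Qs - Qd = 150 - 80 = 70

70


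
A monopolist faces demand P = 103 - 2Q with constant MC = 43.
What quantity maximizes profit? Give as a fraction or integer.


TR = P*Q = (103 - 2Q)Q = 103Q - 2Q^2
MR = dTR/dQ = 103 - 4Q
Set MR = MC:
103 - 4Q = 43
60 = 4Q
Q* = 60/4 = 15

15


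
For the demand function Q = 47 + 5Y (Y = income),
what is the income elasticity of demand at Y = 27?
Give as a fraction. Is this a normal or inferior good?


dQ/dY = 5
At Y = 27: Q = 47 + 5*27 = 182
Ey = (dQ/dY)(Y/Q) = 5 * 27 / 182 = 135/182
Since Ey > 0, this is a normal good.

135/182 (normal good)


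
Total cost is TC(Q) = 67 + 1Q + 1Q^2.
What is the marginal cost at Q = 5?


MC = dTC/dQ = 1 + 2*1*Q
At Q = 5:
MC = 1 + 2*5
MC = 1 + 10 = 11

11


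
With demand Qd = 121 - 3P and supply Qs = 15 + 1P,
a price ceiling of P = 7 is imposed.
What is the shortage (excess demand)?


At P = 7:
Qd = 121 - 3*7 = 100
Qs = 15 + 1*7 = 22
Shortage = Qd - Qs = 100 - 22 = 78

78


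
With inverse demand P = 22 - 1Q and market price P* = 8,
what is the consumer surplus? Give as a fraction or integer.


Maximum willingness to pay (at Q=0): P_max = 22
Quantity demanded at P* = 8:
Q* = (22 - 8)/1 = 14
CS = (1/2) * Q* * (P_max - P*)
CS = (1/2) * 14 * (22 - 8)
CS = (1/2) * 14 * 14 = 98

98


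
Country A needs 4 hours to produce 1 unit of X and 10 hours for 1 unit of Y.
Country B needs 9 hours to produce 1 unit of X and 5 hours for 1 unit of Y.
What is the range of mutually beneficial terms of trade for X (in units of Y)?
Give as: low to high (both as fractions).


Opportunity cost of X for Country A = hours_X / hours_Y = 4/10 = 2/5 units of Y
Opportunity cost of X for Country B = hours_X / hours_Y = 9/5 = 9/5 units of Y
Terms of trade must be between the two opportunity costs.
Range: 2/5 to 9/5

2/5 to 9/5


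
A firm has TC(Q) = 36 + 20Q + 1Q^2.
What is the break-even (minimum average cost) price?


AC(Q) = 36/Q + 20 + 1Q
To minimize: dAC/dQ = -36/Q^2 + 1 = 0
Q^2 = 36/1 = 36
Q* = 6
Min AC = 36/6 + 20 + 1*6
Min AC = 6 + 20 + 6 = 32

32


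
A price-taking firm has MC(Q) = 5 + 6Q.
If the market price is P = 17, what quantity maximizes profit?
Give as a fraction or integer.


In perfect competition, profit is maximized where P = MC.
17 = 5 + 6Q
12 = 6Q
Q* = 12/6 = 2

2


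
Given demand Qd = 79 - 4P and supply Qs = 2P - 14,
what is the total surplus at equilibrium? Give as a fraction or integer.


Find equilibrium: 79 - 4P = 2P - 14
79 + 14 = 6P
P* = 93/6 = 31/2
Q* = 2*31/2 - 14 = 17
Inverse demand: P = 79/4 - Q/4, so P_max = 79/4
Inverse supply: P = 7 + Q/2, so P_min = 7
CS = (1/2) * 17 * (79/4 - 31/2) = 289/8
PS = (1/2) * 17 * (31/2 - 7) = 289/4
TS = CS + PS = 289/8 + 289/4 = 867/8

867/8


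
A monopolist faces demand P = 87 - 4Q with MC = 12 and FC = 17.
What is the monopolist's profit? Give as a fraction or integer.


MR = MC: 87 - 8Q = 12
Q* = 75/8
P* = 87 - 4*75/8 = 99/2
Profit = (P* - MC)*Q* - FC
= (99/2 - 12)*75/8 - 17
= 75/2*75/8 - 17
= 5625/16 - 17 = 5353/16

5353/16


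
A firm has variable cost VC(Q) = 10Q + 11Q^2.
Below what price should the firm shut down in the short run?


AVC(Q) = VC(Q)/Q = 10 + 11Q
AVC is increasing in Q, so minimum AVC is at Q -> 0+.
Min AVC = 10
The firm should shut down if P < 10.

10


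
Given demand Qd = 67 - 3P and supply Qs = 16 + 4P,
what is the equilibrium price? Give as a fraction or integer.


At equilibrium, Qd = Qs.
67 - 3P = 16 + 4P
67 - 16 = 3P + 4P
51 = 7P
P* = 51/7 = 51/7

51/7


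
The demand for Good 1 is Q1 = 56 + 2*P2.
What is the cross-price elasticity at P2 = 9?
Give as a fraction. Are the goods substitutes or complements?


dQ1/dP2 = 2
At P2 = 9: Q1 = 56 + 2*9 = 74
Exy = (dQ1/dP2)(P2/Q1) = 2 * 9 / 74 = 9/37
Since Exy > 0, the goods are substitutes.

9/37 (substitutes)


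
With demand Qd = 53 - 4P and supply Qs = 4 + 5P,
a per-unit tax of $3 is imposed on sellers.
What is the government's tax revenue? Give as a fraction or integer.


With tax on sellers, new supply: Qs' = 4 + 5(P - 3)
= 5P - 11
New equilibrium quantity:
Q_new = 221/9
Tax revenue = tax * Q_new = 3 * 221/9 = 221/3

221/3


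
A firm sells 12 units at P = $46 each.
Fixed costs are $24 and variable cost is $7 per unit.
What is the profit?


Total Revenue = P * Q = 46 * 12 = $552
Total Cost = FC + VC*Q = 24 + 7*12 = $108
Profit = TR - TC = 552 - 108 = $444

$444


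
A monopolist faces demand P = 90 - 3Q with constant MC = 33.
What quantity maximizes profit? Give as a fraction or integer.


TR = P*Q = (90 - 3Q)Q = 90Q - 3Q^2
MR = dTR/dQ = 90 - 6Q
Set MR = MC:
90 - 6Q = 33
57 = 6Q
Q* = 57/6 = 19/2

19/2


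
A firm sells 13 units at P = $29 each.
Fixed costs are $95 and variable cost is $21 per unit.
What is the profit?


Total Revenue = P * Q = 29 * 13 = $377
Total Cost = FC + VC*Q = 95 + 21*13 = $368
Profit = TR - TC = 377 - 368 = $9

$9


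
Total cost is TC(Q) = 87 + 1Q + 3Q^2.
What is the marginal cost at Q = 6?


MC = dTC/dQ = 1 + 2*3*Q
At Q = 6:
MC = 1 + 6*6
MC = 1 + 36 = 37

37


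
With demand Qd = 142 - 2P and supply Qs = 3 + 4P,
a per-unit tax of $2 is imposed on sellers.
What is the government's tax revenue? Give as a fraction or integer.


With tax on sellers, new supply: Qs' = 3 + 4(P - 2)
= 4P - 5
New equilibrium quantity:
Q_new = 93
Tax revenue = tax * Q_new = 2 * 93 = 186

186


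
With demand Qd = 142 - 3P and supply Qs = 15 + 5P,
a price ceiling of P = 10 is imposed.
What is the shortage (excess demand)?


At P = 10:
Qd = 142 - 3*10 = 112
Qs = 15 + 5*10 = 65
Shortage = Qd - Qs = 112 - 65 = 47

47


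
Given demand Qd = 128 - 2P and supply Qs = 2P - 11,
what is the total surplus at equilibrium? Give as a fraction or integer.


Find equilibrium: 128 - 2P = 2P - 11
128 + 11 = 4P
P* = 139/4 = 139/4
Q* = 2*139/4 - 11 = 117/2
Inverse demand: P = 64 - Q/2, so P_max = 64
Inverse supply: P = 11/2 + Q/2, so P_min = 11/2
CS = (1/2) * 117/2 * (64 - 139/4) = 13689/16
PS = (1/2) * 117/2 * (139/4 - 11/2) = 13689/16
TS = CS + PS = 13689/16 + 13689/16 = 13689/8

13689/8


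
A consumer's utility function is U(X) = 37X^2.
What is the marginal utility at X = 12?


MU = dU/dX = 37*2*X^(2-1)
MU = 74*X^1
At X = 12:
MU = 74 * 12^1
MU = 74 * 12 = 888

888


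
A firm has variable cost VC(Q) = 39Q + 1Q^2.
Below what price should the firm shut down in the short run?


AVC(Q) = VC(Q)/Q = 39 + 1Q
AVC is increasing in Q, so minimum AVC is at Q -> 0+.
Min AVC = 39
The firm should shut down if P < 39.

39
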